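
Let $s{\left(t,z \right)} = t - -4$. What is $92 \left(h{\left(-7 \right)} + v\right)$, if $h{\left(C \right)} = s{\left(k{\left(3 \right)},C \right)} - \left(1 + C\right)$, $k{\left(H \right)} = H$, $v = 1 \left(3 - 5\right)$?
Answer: $1012$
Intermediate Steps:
$v = -2$ ($v = 1 \left(-2\right) = -2$)
$s{\left(t,z \right)} = 4 + t$ ($s{\left(t,z \right)} = t + 4 = 4 + t$)
$h{\left(C \right)} = 6 - C$ ($h{\left(C \right)} = \left(4 + 3\right) - \left(1 + C\right) = 7 - \left(1 + C\right) = 6 - C$)
$92 \left(h{\left(-7 \right)} + v\right) = 92 \left(\left(6 - -7\right) - 2\right) = 92 \left(\left(6 + 7\right) - 2\right) = 92 \left(13 - 2\right) = 92 \cdot 11 = 1012$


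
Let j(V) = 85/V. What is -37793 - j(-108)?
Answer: -4081559/108 ≈ -37792.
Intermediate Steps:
-37793 - j(-108) = -37793 - 85/(-108) = -37793 - 85*(-1)/108 = -37793 - 1*(-85/108) = -37793 + 85/108 = -4081559/108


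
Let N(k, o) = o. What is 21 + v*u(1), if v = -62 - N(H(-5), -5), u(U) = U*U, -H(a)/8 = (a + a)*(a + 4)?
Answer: -36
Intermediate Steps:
H(a) = -16*a*(4 + a) (H(a) = -8*(a + a)*(a + 4) = -8*2*a*(4 + a) = -16*a*(4 + a))
u(U) = U²
v = -57 (v = -62 - 1*(-5) = -62 + 5 = -57)
21 + v*u(1) = 21 - 57*1² = 21 - 57*1 = 21 - 57 = -36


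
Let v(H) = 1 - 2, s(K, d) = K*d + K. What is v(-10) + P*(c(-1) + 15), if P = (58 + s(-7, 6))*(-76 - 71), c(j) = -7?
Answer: -10585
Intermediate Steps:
s(K, d) = K + K*d
v(H) = -1
P = -1323 (P = (58 - 7*(1 + 6))*(-76 - 71) = (58 - 7*7)*(-147) = (58 - 49)*(-147) = 9*(-147) = -1323)
v(-10) + P*(c(-1) + 15) = -1 - 1323*(-7 + 15) = -1 - 1323*8 = -1 - 10584 = -10585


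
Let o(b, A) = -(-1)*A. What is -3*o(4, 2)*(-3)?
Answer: 18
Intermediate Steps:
o(b, A) = A
-3*o(4, 2)*(-3) = -3*2*(-3) = -6*(-3) = 18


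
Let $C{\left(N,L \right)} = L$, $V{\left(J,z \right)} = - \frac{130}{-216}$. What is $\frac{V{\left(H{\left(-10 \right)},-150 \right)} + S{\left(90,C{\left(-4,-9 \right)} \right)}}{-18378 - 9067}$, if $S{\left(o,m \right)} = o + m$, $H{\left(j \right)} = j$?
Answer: $- \frac{8813}{2964060} \approx -0.0029733$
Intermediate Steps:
$V{\left(J,z \right)} = \frac{65}{108}$ ($V{\left(J,z \right)} = \left(-130\right) \left(- \frac{1}{216}\right) = \frac{65}{108}$)
$S{\left(o,m \right)} = m + o$
$\frac{V{\left(H{\left(-10 \right)},-150 \right)} + S{\left(90,C{\left(-4,-9 \right)} \right)}}{-18378 - 9067} = \frac{\frac{65}{108} + \left(-9 + 90\right)}{-18378 - 9067} = \frac{\frac{65}{108} + 81}{-27445} = \frac{8813}{108} \left(- \frac{1}{27445}\right) = - \frac{8813}{2964060}$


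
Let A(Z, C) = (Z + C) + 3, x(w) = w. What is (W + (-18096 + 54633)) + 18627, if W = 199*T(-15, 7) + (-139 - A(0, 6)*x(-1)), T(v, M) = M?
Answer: 56427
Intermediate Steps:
A(Z, C) = 3 + C + Z (A(Z, C) = (C + Z) + 3 = 3 + C + Z)
W = 1263 (W = 199*7 + (-139 - (3 + 6 + 0)*(-1)) = 1393 + (-139 - 9*(-1)) = 1393 + (-139 - 1*(-9)) = 1393 + (-139 + 9) = 1393 - 130 = 1263)
(W + (-18096 + 54633)) + 18627 = (1263 + (-18096 + 54633)) + 18627 = (1263 + 36537) + 18627 = 37800 + 18627 = 56427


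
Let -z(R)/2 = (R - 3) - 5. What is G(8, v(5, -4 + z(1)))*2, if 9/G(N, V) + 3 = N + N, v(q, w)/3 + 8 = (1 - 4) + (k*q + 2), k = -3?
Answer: 18/13 ≈ 1.3846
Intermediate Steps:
z(R) = 16 - 2*R (z(R) = -2*((R - 3) - 5) = -2*((-3 + R) - 5) = -2*(-8 + R) = 16 - 2*R)
v(q, w) = -27 - 9*q (v(q, w) = -24 + 3*((1 - 4) + (-3*q + 2)) = -24 + 3*(-3 + (2 - 3*q)) = -24 + 3*(-1 - 3*q) = -24 + (-3 - 9*q) = -27 - 9*q)
G(N, V) = 9/(-3 + 2*N) (G(N, V) = 9/(-3 + (N + N)) = 9/(-3 + 2*N))
G(8, v(5, -4 + z(1)))*2 = (9/(-3 + 2*8))*2 = (9/(-3 + 16))*2 = (9/13)*2 = 18/13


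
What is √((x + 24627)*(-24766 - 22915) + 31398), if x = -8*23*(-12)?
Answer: I*√1279488237 ≈ 35770.0*I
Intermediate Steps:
x = 2208 (x = -184*(-12) = 2208)
√((x + 24627)*(-24766 - 22915) + 31398) = √((2208 + 24627)*(-24766 - 22915) + 31398) = √(26835*(-47681) + 31398) = √(-1279519635 + 31398) = √(-1279488237) = I*√1279488237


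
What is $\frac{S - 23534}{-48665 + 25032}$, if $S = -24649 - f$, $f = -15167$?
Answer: $\frac{33016}{23633} \approx 1.397$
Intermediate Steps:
$S = -9482$ ($S = -24649 - -15167 = -24649 + 15167 = -9482$)
$\frac{S - 23534}{-48665 + 25032} = \frac{-9482 - 23534}{-48665 + 25032} = - \frac{33016}{-23633} = \left(-33016\right) \left(- \frac{1}{23633}\right) = \frac{33016}{23633}$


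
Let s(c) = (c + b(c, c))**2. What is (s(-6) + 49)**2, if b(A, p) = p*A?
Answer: 900601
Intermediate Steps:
b(A, p) = A*p
s(c) = (c + c**2)**2 (s(c) = (c + c*c)**2 = (c + c**2)**2)
(s(-6) + 49)**2 = ((-6)**2*(1 - 6)**2 + 49)**2 = (36*(-5)**2 + 49)**2 = (36*25 + 49)**2 = (900 + 49)**2 = 949**2 = 900601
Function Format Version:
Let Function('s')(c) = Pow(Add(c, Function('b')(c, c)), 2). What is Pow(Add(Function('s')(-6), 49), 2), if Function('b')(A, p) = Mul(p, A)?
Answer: 900601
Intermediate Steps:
Function('b')(A, p) = Mul(A, p)
Function('s')(c) = Pow(Add(c, Pow(c, 2)), 2) (Function('s')(c) = Pow(Add(c, Mul(c, c)), 2) = Pow(Add(c, Pow(c, 2)), 2))
Pow(Add(Function('s')(-6), 49), 2) = Pow(Add(Mul(Pow(-6, 2), Pow(Add(1, -6), 2)), 49), 2) = Pow(Add(Mul(36, Pow(-5, 2)), 49), 2) = Pow(Add(Mul(36, 25), 49), 2) = Pow(Add(900, 49), 2) = Pow(949, 2) = 900601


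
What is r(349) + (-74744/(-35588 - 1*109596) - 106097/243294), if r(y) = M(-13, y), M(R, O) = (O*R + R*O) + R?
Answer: -20060739509029/2207649756 ≈ -9086.9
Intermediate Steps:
M(R, O) = R + 2*O*R (M(R, O) = (O*R + O*R) + R = 2*O*R + R = R + 2*O*R)
r(y) = -13 - 26*y (r(y) = -13*(1 + 2*y) = -13 - 26*y)
r(349) + (-74744/(-35588 - 1*109596) - 106097/243294) = (-13 - 26*349) + (-74744/(-35588 - 1*109596) - 106097/243294) = (-13 - 9074) + (-74744/(-35588 - 109596) - 106097*1/243294) = -9087 + (-74744/(-145184) - 106097/243294) = -9087 + (-74744*(-1/145184) - 106097/243294) = -9087 + (9343/18148 - 106097/243294) = -9087 + 173823743/2207649756 = -20060739509029/2207649756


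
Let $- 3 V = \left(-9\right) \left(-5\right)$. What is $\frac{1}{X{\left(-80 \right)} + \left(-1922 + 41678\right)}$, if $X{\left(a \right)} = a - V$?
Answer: $\frac{1}{39691} \approx 2.5195 \cdot 10^{-5}$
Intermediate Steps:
$V = -15$ ($V = - \frac{\left(-9\right) \left(-5\right)}{3} = \left(- \frac{1}{3}\right) 45 = -15$)
$X{\left(a \right)} = 15 + a$ ($X{\left(a \right)} = a - -15 = a + 15 = 15 + a$)
$\frac{1}{X{\left(-80 \right)} + \left(-1922 + 41678\right)} = \frac{1}{\left(15 - 80\right) + \left(-1922 + 41678\right)} = \frac{1}{-65 + 39756} = \frac{1}{39691}$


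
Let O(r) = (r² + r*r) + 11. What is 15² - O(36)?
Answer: -2378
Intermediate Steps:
O(r) = 11 + 2*r² (O(r) = (r² + r²) + 11 = 2*r² + 11 = 11 + 2*r²)
15² - O(36) = 15² - (11 + 2*36²) = 225 - (11 + 2*1296) = 225 - (11 + 2592) = 225 - 1*2603 = 225 - 2603 = -2378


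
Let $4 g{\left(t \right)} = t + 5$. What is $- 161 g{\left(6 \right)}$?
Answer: $- \frac{1771}{4} \approx -442.75$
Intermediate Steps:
$g{\left(t \right)} = \frac{5}{4} + \frac{t}{4}$ ($g{\left(t \right)} = \frac{t + 5}{4} = \frac{5 + t}{4} = \frac{5}{4} + \frac{t}{4}$)
$- 161 g{\left(6 \right)} = - 161 \left(\frac{5}{4} + \frac{1}{4} \cdot 6\right) = - 161 \left(\frac{5}{4} + \frac{3}{2}\right) = \left(-161\right) \frac{11}{4} = - \frac{1771}{4}$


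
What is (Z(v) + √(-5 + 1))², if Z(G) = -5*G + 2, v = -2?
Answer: 140 + 48*I ≈ 140.0 + 48.0*I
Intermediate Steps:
Z(G) = 2 - 5*G
(Z(v) + √(-5 + 1))² = ((2 - 5*(-2)) + √(-5 + 1))² = ((2 + 10) + √(-4))² = (12 + 2*I)²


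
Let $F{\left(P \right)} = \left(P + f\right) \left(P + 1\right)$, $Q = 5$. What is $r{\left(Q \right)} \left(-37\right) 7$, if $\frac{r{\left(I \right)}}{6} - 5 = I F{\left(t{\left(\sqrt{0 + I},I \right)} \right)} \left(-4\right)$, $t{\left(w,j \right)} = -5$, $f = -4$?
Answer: $1111110$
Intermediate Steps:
$F{\left(P \right)} = \left(1 + P\right) \left(-4 + P\right)$ ($F{\left(P \right)} = \left(P - 4\right) \left(P + 1\right) = \left(-4 + P\right) \left(1 + P\right) = \left(1 + P\right) \left(-4 + P\right)$)
$r{\left(I \right)} = 30 - 864 I$ ($r{\left(I \right)} = 30 + 6 I \left(-4 + \left(-5\right)^{2} - -15\right) \left(-4\right) = 30 + 6 I \left(-4 + 25 + 15\right) \left(-4\right) = 30 + 6 I 36 \left(-4\right) = 30 + 6 \cdot 36 I \left(-4\right) = 30 + 6 \left(- 144 I\right) = 30 - 864 I$)
$r{\left(Q \right)} \left(-37\right) 7 = \left(30 - 4320\right) \left(-37\right) 7 = \left(-4290\right) \left(-37\right) 7 = 158730 \cdot 7 = 1111110$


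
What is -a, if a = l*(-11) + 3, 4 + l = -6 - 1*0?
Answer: -113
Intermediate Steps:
l = -10 (l = -4 + (-6 - 1*0) = -4 + (-6 + 0) = -4 - 6 = -10)
a = 113 (a = -10*(-11) + 3 = 110 + 3 = 113)
-a = -1*113 = -113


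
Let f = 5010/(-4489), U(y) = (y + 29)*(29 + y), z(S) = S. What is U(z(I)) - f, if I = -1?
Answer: 3524386/4489 ≈ 785.12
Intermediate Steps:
U(y) = (29 + y)**2 (U(y) = (29 + y)*(29 + y) = (29 + y)**2)
f = -5010/4489 (f = 5010*(-1/4489) = -5010/4489 ≈ -1.1161)
U(z(I)) - f = (29 - 1)**2 - 1*(-5010/4489) = 28**2 + 5010/4489 = 784 + 5010/4489 = 3524386/4489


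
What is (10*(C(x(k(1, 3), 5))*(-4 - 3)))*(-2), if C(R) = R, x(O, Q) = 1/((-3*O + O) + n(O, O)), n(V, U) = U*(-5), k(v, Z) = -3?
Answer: 20/3 ≈ 6.6667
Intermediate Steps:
n(V, U) = -5*U
x(O, Q) = -1/(7*O) (x(O, Q) = 1/((-3*O + O) - 5*O) = 1/(-2*O - 5*O) = 1/(-7*O) = -1/(7*O))
(10*(C(x(k(1, 3), 5))*(-4 - 3)))*(-2) = (10*((-⅐/(-3))*(-4 - 3)))*(-2) = (10*(-⅐*(-⅓)*(-7)))*(-2) = (10*((1/21)*(-7)))*(-2) = (10*(-⅓))*(-2) = -10/3*(-2) = 20/3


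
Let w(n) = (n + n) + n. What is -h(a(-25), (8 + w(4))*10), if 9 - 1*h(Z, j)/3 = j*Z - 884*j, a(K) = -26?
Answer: -546027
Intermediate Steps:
w(n) = 3*n (w(n) = 2*n + n = 3*n)
h(Z, j) = 27 + 2652*j - 3*Z*j (h(Z, j) = 27 - 3*(j*Z - 884*j) = 27 - 3*(Z*j - 884*j) = 27 - 3*(-884*j + Z*j) = 27 + (2652*j - 3*Z*j) = 27 + 2652*j - 3*Z*j)
-h(a(-25), (8 + w(4))*10) = -(27 + 2652*((8 + 3*4)*10) - 3*(-26)*(8 + 3*4)*10) = -(27 + 2652*((8 + 12)*10) - 3*(-26)*(8 + 12)*10) = -(27 + 2652*(20*10) - 3*(-26)*20*10) = -(27 + 2652*200 - 3*(-26)*200) = -(27 + 530400 + 15600) = -1*546027 = -546027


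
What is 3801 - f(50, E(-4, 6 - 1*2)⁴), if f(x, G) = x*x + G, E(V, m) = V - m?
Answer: -2795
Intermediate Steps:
f(x, G) = G + x² (f(x, G) = x² + G = G + x²)
3801 - f(50, E(-4, 6 - 1*2)⁴) = 3801 - ((-4 - (6 - 1*2))⁴ + 50²) = 3801 - ((-4 - (6 - 2))⁴ + 2500) = 3801 - ((-4 - 1*4)⁴ + 2500) = 3801 - ((-4 - 4)⁴ + 2500) = 3801 - ((-8)⁴ + 2500) = 3801 - (4096 + 2500) = 3801 - 1*6596 = 3801 - 6596 = -2795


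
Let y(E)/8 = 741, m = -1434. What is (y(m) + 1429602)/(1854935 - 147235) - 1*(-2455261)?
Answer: 419285064523/170770 ≈ 2.4553e+6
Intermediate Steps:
y(E) = 5928 (y(E) = 8*741 = 5928)
(y(m) + 1429602)/(1854935 - 147235) - 1*(-2455261) = (5928 + 1429602)/(1854935 - 147235) - 1*(-2455261) = 1435530/1707700 + 2455261 = 1435530*(1/1707700) + 2455261 = 143553/170770 + 2455261 = 419285064523/170770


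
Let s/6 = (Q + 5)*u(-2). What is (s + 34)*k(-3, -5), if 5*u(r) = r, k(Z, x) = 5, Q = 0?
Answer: 110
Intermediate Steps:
u(r) = r/5
s = -12 (s = 6*((0 + 5)*((1/5)*(-2))) = 6*(5*(-2/5)) = 6*(-2) = -12)
(s + 34)*k(-3, -5) = (-12 + 34)*5 = 22*5 = 110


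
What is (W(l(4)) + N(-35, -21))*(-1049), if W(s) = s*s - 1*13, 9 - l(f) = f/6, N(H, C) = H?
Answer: -202457/9 ≈ -22495.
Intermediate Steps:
l(f) = 9 - f/6
W(s) = -13 + s² (W(s) = s² - 13 = -13 + s²)
(W(l(4)) + N(-35, -21))*(-1049) = ((-13 + (9 - ⅙*4)²) - 35)*(-1049) = ((-13 + (9 - ⅔)²) - 35)*(-1049) = ((-13 + (25/3)²) - 35)*(-1049) = ((-13 + 625/9) - 35)*(-1049) = (508/9 - 35)*(-1049) = (193/9)*(-1049) = -202457/9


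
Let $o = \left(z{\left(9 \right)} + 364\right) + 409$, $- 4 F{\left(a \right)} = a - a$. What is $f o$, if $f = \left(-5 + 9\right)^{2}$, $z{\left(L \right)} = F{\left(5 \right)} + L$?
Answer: $12512$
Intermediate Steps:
$F{\left(a \right)} = 0$ ($F{\left(a \right)} = - \frac{a - a}{4} = \left(- \frac{1}{4}\right) 0 = 0$)
$z{\left(L \right)} = L$ ($z{\left(L \right)} = 0 + L = L$)
$f = 16$ ($f = 4^{2} = 16$)
$o = 782$ ($o = \left(9 + 364\right) + 409 = 373 + 409 = 782$)
$f o = 16 \cdot 782 = 12512$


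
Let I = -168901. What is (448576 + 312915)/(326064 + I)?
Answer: 761491/157163 ≈ 4.8452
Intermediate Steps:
(448576 + 312915)/(326064 + I) = (448576 + 312915)/(326064 - 168901) = 761491/157163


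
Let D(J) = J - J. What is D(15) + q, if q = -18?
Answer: -18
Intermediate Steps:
D(J) = 0
D(15) + q = 0 - 18 = -18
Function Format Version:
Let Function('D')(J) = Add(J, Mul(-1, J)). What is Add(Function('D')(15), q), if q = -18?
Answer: -18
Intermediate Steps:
Function('D')(J) = 0
Add(Function('D')(15), q) = Add(0, -18) = -18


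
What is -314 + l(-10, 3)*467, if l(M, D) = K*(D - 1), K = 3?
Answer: 2488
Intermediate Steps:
l(M, D) = -3 + 3*D (l(M, D) = 3*(D - 1) = 3*(-1 + D) = -3 + 3*D)
-314 + l(-10, 3)*467 = -314 + (-3 + 3*3)*467 = -314 + (-3 + 9)*467 = -314 + 6*467 = -314 + 2802 = 2488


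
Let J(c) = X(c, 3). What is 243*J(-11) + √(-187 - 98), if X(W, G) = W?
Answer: -2673 + I*√285 ≈ -2673.0 + 16.882*I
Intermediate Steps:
J(c) = c
243*J(-11) + √(-187 - 98) = 243*(-11) + √(-187 - 98) = -2673 + √(-285) = -2673 + I*√285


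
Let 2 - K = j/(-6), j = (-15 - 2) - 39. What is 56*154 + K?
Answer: 25850/3 ≈ 8616.7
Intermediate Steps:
j = -56 (j = -17 - 39 = -56)
K = -22/3 (K = 2 - (-56)/(-6) = 2 - (-56)*(-1)/6 = 2 - 1*28/3 = 2 - 28/3 = -22/3 ≈ -7.3333)
56*154 + K = 56*154 - 22/3 = 8624 - 22/3 = 25850/3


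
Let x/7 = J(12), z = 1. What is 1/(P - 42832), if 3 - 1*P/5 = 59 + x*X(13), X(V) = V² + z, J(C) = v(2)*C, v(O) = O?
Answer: -1/185912 ≈ -5.3789e-6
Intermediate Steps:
J(C) = 2*C
X(V) = 1 + V² (X(V) = V² + 1 = 1 + V²)
x = 168 (x = 7*(2*12) = 7*24 = 168)
P = -143080 (P = 15 - 5*(59 + 168*(1 + 13²)) = 15 - 5*(59 + 168*(1 + 169)) = 15 - 5*(59 + 168*170) = 15 - 5*(59 + 28560) = 15 - 5*28619 = 15 - 143095 = -143080)
1/(P - 42832) = 1/(-143080 - 42832) = 1/(-185912) = -1/185912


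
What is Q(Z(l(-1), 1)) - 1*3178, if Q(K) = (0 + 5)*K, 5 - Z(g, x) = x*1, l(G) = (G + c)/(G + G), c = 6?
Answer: -3158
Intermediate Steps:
l(G) = (6 + G)/(2*G) (l(G) = (G + 6)/(G + G) = (6 + G)/((2*G)) = (6 + G)*(1/(2*G)) = (6 + G)/(2*G))
Z(g, x) = 5 - x
Q(K) = 5*K
Q(Z(l(-1), 1)) - 1*3178 = 5*(5 - 1*1) - 1*3178 = 5*(5 - 1) - 3178 = 5*4 - 3178 = 20 - 3178 = -3158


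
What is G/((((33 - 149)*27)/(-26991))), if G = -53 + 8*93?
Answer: 2072309/348 ≈ 5954.9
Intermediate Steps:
G = 691 (G = -53 + 744 = 691)
G/((((33 - 149)*27)/(-26991))) = 691/((((33 - 149)*27)/(-26991))) = 691/((-116*27*(-1/26991))) = 691/((-3132*(-1/26991))) = 691/(348/2999) = 691*(2999/348) = 2072309/348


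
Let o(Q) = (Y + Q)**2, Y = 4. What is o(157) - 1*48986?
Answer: -23065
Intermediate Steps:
o(Q) = (4 + Q)**2
o(157) - 1*48986 = (4 + 157)**2 - 1*48986 = 161**2 - 48986 = 25921 - 48986 = -23065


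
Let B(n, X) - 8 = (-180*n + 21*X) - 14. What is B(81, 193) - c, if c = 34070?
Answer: -44603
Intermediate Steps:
B(n, X) = -6 - 180*n + 21*X (B(n, X) = 8 + ((-180*n + 21*X) - 14) = 8 + (-14 - 180*n + 21*X) = -6 - 180*n + 21*X)
B(81, 193) - c = (-6 - 180*81 + 21*193) - 1*34070 = (-6 - 14580 + 4053) - 34070 = -10533 - 34070 = -44603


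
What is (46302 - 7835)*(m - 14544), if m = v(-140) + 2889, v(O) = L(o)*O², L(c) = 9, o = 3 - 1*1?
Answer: 6337245915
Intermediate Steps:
o = 2 (o = 3 - 1 = 2)
v(O) = 9*O²
m = 179289 (m = 9*(-140)² + 2889 = 9*19600 + 2889 = 176400 + 2889 = 179289)
(46302 - 7835)*(m - 14544) = (46302 - 7835)*(179289 - 14544) = 38467*164745 = 6337245915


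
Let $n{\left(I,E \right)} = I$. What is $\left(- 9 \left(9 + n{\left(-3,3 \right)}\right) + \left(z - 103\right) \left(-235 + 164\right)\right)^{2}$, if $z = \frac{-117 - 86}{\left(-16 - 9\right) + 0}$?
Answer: $\frac{27909711844}{625} \approx 4.4656 \cdot 10^{7}$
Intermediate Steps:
$z = \frac{203}{25}$ ($z = - \frac{203}{\left(-16 - 9\right) + 0} = - \frac{203}{-25 + 0} = - \frac{203}{-25} = \left(-203\right) \left(- \frac{1}{25}\right) = \frac{203}{25} \approx 8.12$)
$\left(- 9 \left(9 + n{\left(-3,3 \right)}\right) + \left(z - 103\right) \left(-235 + 164\right)\right)^{2} = \left(- 9 \left(9 - 3\right) + \left(\frac{203}{25} - 103\right) \left(-235 + 164\right)\right)^{2} = \left(\left(-9\right) 6 - - \frac{168412}{25}\right)^{2} = \left(-54 + \frac{168412}{25}\right)^{2} = \left(\frac{167062}{25}\right)^{2} = \frac{27909711844}{625}$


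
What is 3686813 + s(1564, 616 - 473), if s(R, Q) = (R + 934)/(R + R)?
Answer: 5766176781/1564 ≈ 3.6868e+6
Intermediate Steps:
s(R, Q) = (934 + R)/(2*R) (s(R, Q) = (934 + R)/((2*R)) = (934 + R)*(1/(2*R)) = (934 + R)/(2*R))
3686813 + s(1564, 616 - 473) = 3686813 + (½)*(934 + 1564)/1564 = 3686813 + (½)*(1/1564)*2498 = 3686813 + 1249/1564 = 5766176781/1564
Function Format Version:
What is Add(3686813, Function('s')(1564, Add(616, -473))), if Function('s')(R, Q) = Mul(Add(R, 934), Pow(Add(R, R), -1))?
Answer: Rational(5766176781, 1564) ≈ 3.6868e+6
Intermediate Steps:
Function('s')(R, Q) = Mul(Rational(1, 2), Pow(R, -1), Add(934, R)) (Function('s')(R, Q) = Mul(Add(934, R), Pow(Mul(2, R), -1)) = Mul(Add(934, R), Mul(Rational(1, 2), Pow(R, -1))) = Mul(Rational(1, 2), Pow(R, -1), Add(934, R)))
Add(3686813, Function('s')(1564, Add(616, -473))) = Add(3686813, Mul(Rational(1, 2), Pow(1564, -1), Add(934, 1564))) = Add(3686813, Mul(Rational(1, 2), Rational(1, 1564), 2498)) = Add(3686813, Rational(1249, 1564)) = Rational(5766176781, 1564)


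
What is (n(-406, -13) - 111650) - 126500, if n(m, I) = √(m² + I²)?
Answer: -238150 + √165005 ≈ -2.3774e+5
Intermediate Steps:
n(m, I) = √(I² + m²)
(n(-406, -13) - 111650) - 126500 = (√((-13)² + (-406)²) - 111650) - 126500 = (√(169 + 164836) - 111650) - 126500 = (√165005 - 111650) - 126500 = (-111650 + √165005) - 126500 = -238150 + √165005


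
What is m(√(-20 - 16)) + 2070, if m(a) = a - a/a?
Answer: 2069 + 6*I ≈ 2069.0 + 6.0*I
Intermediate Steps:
m(a) = -1 + a (m(a) = a - 1*1 = a - 1 = -1 + a)
m(√(-20 - 16)) + 2070 = (-1 + √(-20 - 16)) + 2070 = (-1 + √(-36)) + 2070 = (-1 + 6*I) + 2070 = 2069 + 6*I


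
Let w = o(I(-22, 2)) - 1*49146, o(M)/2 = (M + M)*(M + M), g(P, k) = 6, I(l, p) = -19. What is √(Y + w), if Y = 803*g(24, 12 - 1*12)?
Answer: 4*I*√2590 ≈ 203.57*I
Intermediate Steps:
o(M) = 8*M² (o(M) = 2*((M + M)*(M + M)) = 2*((2*M)*(2*M)) = 2*(4*M²) = 8*M²)
w = -46258 (w = 8*(-19)² - 1*49146 = 8*361 - 49146 = 2888 - 49146 = -46258)
Y = 4818 (Y = 803*6 = 4818)
√(Y + w) = √(4818 - 46258) = √(-41440) = 4*I*√2590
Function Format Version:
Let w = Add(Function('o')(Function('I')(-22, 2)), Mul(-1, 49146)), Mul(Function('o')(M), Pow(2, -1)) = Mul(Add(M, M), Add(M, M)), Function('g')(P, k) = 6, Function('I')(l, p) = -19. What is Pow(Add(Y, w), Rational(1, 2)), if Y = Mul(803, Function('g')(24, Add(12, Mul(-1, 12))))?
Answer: Mul(4, I, Pow(2590, Rational(1, 2))) ≈ Mul(203.57, I)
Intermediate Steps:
Function('o')(M) = Mul(8, Pow(M, 2)) (Function('o')(M) = Mul(2, Mul(Add(M, M), Add(M, M))) = Mul(2, Mul(Mul(2, M), Mul(2, M))) = Mul(2, Mul(4, Pow(M, 2))) = Mul(8, Pow(M, 2)))
w = -46258 (w = Add(Mul(8, Pow(-19, 2)), Mul(-1, 49146)) = Add(Mul(8, 361), -49146) = Add(2888, -49146) = -46258)
Y = 4818 (Y = Mul(803, 6) = 4818)
Pow(Add(Y, w), Rational(1, 2)) = Pow(Add(4818, -46258), Rational(1, 2)) = Pow(-41440, Rational(1, 2)) = Mul(4, I, Pow(2590, Rational(1, 2)))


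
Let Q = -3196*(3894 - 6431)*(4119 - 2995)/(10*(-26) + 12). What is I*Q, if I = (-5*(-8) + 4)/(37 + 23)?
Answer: -12531303466/465 ≈ -2.6949e+7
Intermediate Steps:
Q = -1139209406/31 (Q = -3196*(-2851588/(-260 + 12)) = -3196/((-248/(-2851588))) = -3196/((-248*(-1/2851588))) = -3196/62/712897 = -3196*712897/62 = -1139209406/31 ≈ -3.6749e+7)
I = 11/15 (I = (40 + 4)/60 = 44*(1/60) = 11/15 ≈ 0.73333)
I*Q = (11/15)*(-1139209406/31) = -12531303466/465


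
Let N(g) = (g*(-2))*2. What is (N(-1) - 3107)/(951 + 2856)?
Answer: -3103/3807 ≈ -0.81508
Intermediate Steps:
N(g) = -4*g (N(g) = -2*g*2 = -4*g)
(N(-1) - 3107)/(951 + 2856) = (-4*(-1) - 3107)/(951 + 2856) = (4 - 3107)/3807 = -3103*1/3807 = -3103/3807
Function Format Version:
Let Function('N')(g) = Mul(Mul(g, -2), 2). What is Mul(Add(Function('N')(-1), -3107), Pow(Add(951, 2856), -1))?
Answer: Rational(-3103, 3807) ≈ -0.81508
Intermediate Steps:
Function('N')(g) = Mul(-4, g) (Function('N')(g) = Mul(Mul(-2, g), 2) = Mul(-4, g))
Mul(Add(Function('N')(-1), -3107), Pow(Add(951, 2856), -1)) = Mul(Add(Mul(-4, -1), -3107), Pow(Add(951, 2856), -1)) = Mul(Add(4, -3107), Pow(3807, -1)) = Mul(-3103, Rational(1, 3807)) = Rational(-3103, 3807)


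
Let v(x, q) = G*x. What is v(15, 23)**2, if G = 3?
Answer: 2025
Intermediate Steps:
v(x, q) = 3*x
v(15, 23)**2 = (3*15)**2 = 45**2 = 2025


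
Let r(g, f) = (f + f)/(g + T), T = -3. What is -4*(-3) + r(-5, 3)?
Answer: 45/4 ≈ 11.250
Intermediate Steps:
r(g, f) = 2*f/(-3 + g) (r(g, f) = (f + f)/(g - 3) = (2*f)/(-3 + g) = 2*f/(-3 + g))
-4*(-3) + r(-5, 3) = -4*(-3) + 2*3/(-3 - 5) = 12 + 2*3/(-8) = 12 + 2*3*(-1/8) = 12 - 3/4 = 45/4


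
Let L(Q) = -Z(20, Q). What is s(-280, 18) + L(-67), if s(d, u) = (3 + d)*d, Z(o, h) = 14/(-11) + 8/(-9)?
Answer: 7678654/99 ≈ 77562.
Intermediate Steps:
Z(o, h) = -214/99 (Z(o, h) = 14*(-1/11) + 8*(-⅑) = -14/11 - 8/9 = -214/99)
L(Q) = 214/99 (L(Q) = -1*(-214/99) = 214/99)
s(d, u) = d*(3 + d)
s(-280, 18) + L(-67) = -280*(3 - 280) + 214/99 = -280*(-277) + 214/99 = 77560 + 214/99 = 7678654/99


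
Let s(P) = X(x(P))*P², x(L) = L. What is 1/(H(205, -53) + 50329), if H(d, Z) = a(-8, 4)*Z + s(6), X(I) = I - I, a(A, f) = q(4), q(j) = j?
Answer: 1/50117 ≈ 1.9953e-5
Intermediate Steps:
a(A, f) = 4
X(I) = 0
s(P) = 0 (s(P) = 0*P² = 0)
H(d, Z) = 4*Z (H(d, Z) = 4*Z + 0 = 4*Z)
1/(H(205, -53) + 50329) = 1/(4*(-53) + 50329) = 1/(-212 + 50329) = 1/50117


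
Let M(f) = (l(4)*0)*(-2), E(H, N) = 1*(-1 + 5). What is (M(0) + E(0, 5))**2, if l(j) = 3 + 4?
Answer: 16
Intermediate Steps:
l(j) = 7
E(H, N) = 4 (E(H, N) = 1*4 = 4)
M(f) = 0 (M(f) = (7*0)*(-2) = 0*(-2) = 0)
(M(0) + E(0, 5))**2 = (0 + 4)**2 = 4**2 = 16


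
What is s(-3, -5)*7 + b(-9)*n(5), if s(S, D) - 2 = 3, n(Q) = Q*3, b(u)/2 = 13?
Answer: 425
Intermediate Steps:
b(u) = 26 (b(u) = 2*13 = 26)
n(Q) = 3*Q
s(S, D) = 5 (s(S, D) = 2 + 3 = 5)
s(-3, -5)*7 + b(-9)*n(5) = 5*7 + 26*(3*5) = 35 + 26*15 = 35 + 390 = 425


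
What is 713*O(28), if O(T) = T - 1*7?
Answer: 14973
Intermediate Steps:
O(T) = -7 + T (O(T) = T - 7 = -7 + T)
713*O(28) = 713*(-7 + 28) = 713*21 = 14973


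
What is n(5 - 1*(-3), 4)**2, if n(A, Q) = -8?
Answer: 64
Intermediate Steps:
n(5 - 1*(-3), 4)**2 = (-8)**2 = 64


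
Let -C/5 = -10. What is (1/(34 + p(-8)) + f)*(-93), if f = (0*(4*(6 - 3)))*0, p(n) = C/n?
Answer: -124/37 ≈ -3.3514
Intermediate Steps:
C = 50 (C = -5*(-10) = 50)
p(n) = 50/n
f = 0 (f = (0*(4*3))*0 = (0*12)*0 = 0*0 = 0)
(1/(34 + p(-8)) + f)*(-93) = (1/(34 + 50/(-8)) + 0)*(-93) = (1/(34 + 50*(-⅛)) + 0)*(-93) = (1/(34 - 25/4) + 0)*(-93) = (1/(111/4) + 0)*(-93) = (4/111 + 0)*(-93) = (4/111)*(-93) = -124/37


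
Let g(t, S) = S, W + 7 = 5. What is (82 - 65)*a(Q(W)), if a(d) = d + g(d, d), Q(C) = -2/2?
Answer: -34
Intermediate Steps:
W = -2 (W = -7 + 5 = -2)
Q(C) = -1 (Q(C) = -2*1/2 = -1)
a(d) = 2*d (a(d) = d + d = 2*d)
(82 - 65)*a(Q(W)) = (82 - 65)*(2*(-1)) = 17*(-2) = -34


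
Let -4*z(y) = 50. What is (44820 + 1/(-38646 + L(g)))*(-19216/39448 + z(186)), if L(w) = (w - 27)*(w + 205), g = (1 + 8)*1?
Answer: -27106644668929/46568364 ≈ -5.8208e+5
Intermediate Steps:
z(y) = -25/2 (z(y) = -1/4*50 = -25/2)
g = 9 (g = 9*1 = 9)
L(w) = (-27 + w)*(205 + w)
(44820 + 1/(-38646 + L(g)))*(-19216/39448 + z(186)) = (44820 + 1/(-38646 + (-5535 + 9**2 + 178*9)))*(-19216/39448 - 25/2) = (44820 + 1/(-38646 + (-5535 + 81 + 1602)))*(-19216*1/39448 - 25/2) = (44820 + 1/(-38646 - 3852))*(-2402/4931 - 25/2) = (44820 + 1/(-42498))*(-128079/9862) = (44820 - 1/42498)*(-128079/9862) = (1904760359/42498)*(-128079/9862) = -27106644668929/46568364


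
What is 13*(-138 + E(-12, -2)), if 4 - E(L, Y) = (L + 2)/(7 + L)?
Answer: -1768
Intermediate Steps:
E(L, Y) = 4 - (2 + L)/(7 + L) (E(L, Y) = 4 - (L + 2)/(7 + L) = 4 - (2 + L)/(7 + L))
13*(-138 + E(-12, -2)) = 13*(-138 + (26 + 3*(-12))/(7 - 12)) = 13*(-138 + (26 - 36)/(-5)) = 13*(-138 - ⅕*(-10)) = 13*(-138 + 2) = 13*(-136) = -1768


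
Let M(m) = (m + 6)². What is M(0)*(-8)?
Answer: -288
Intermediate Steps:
M(m) = (6 + m)²
M(0)*(-8) = (6 + 0)²*(-8) = 6²*(-8) = 36*(-8) = -288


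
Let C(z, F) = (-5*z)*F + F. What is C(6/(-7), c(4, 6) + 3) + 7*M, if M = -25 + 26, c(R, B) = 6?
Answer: 382/7 ≈ 54.571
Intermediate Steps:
M = 1
C(z, F) = F - 5*F*z (C(z, F) = -5*F*z + F = F - 5*F*z)
C(6/(-7), c(4, 6) + 3) + 7*M = (6 + 3)*(1 - 30/(-7)) + 7*1 = 9*(1 - 30*(-1)/7) + 7 = 9*(1 - 5*(-6/7)) + 7 = 9*(1 + 30/7) + 7 = 9*(37/7) + 7 = 333/7 + 7 = 382/7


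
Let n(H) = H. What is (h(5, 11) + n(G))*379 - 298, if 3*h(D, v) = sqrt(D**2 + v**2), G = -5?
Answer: -2193 + 379*sqrt(146)/3 ≈ -666.51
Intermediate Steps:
h(D, v) = sqrt(D**2 + v**2)/3
(h(5, 11) + n(G))*379 - 298 = (sqrt(5**2 + 11**2)/3 - 5)*379 - 298 = (sqrt(25 + 121)/3 - 5)*379 - 298 = (sqrt(146)/3 - 5)*379 - 298 = (-5 + sqrt(146)/3)*379 - 298 = (-1895 + 379*sqrt(146)/3) - 298 = -2193 + 379*sqrt(146)/3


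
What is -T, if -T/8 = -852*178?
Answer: -1213248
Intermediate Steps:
T = 1213248 (T = -(-6816)*178 = -8*(-151656) = 1213248)
-T = -1*1213248 = -1213248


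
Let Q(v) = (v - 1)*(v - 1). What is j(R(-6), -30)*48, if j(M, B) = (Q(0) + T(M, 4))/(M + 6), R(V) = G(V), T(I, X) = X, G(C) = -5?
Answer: 240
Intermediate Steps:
Q(v) = (-1 + v)² (Q(v) = (-1 + v)*(-1 + v) = (-1 + v)²)
R(V) = -5
j(M, B) = 5/(6 + M) (j(M, B) = ((-1 + 0)² + 4)/(M + 6) = ((-1)² + 4)/(6 + M) = (1 + 4)/(6 + M) = 5/(6 + M))
j(R(-6), -30)*48 = (5/(6 - 5))*48 = (5/1)*48 = (5*1)*48 = 5*48 = 240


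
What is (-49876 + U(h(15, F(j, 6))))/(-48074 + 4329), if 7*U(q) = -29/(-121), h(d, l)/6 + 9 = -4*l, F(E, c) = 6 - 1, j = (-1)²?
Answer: 3249611/2850155 ≈ 1.1402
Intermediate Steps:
j = 1
F(E, c) = 5
h(d, l) = -54 - 24*l (h(d, l) = -54 + 6*(-4*l) = -54 - 24*l)
U(q) = 29/847 (U(q) = (-29/(-121))/7 = (-29*(-1/121))/7 = (⅐)*(29/121) = 29/847)
(-49876 + U(h(15, F(j, 6))))/(-48074 + 4329) = (-49876 + 29/847)/(-48074 + 4329) = -42244943/847/(-43745) = -42244943/847*(-1/43745) = 3249611/2850155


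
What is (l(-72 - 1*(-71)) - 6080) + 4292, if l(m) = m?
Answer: -1789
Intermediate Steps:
(l(-72 - 1*(-71)) - 6080) + 4292 = ((-72 - 1*(-71)) - 6080) + 4292 = ((-72 + 71) - 6080) + 4292 = (-1 - 6080) + 4292 = -6081 + 4292 = -1789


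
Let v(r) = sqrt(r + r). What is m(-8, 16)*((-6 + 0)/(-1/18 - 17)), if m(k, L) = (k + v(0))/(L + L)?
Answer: -27/307 ≈ -0.087948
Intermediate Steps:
v(r) = sqrt(2)*sqrt(r) (v(r) = sqrt(2*r) = sqrt(2)*sqrt(r))
m(k, L) = k/(2*L) (m(k, L) = (k + sqrt(2)*sqrt(0))/(L + L) = (k + sqrt(2)*0)/((2*L)) = (k + 0)*(1/(2*L)) = k*(1/(2*L)) = k/(2*L))
m(-8, 16)*((-6 + 0)/(-1/18 - 17)) = ((1/2)*(-8)/16)*((-6 + 0)/(-1/18 - 17)) = ((1/2)*(-8)*(1/16))*(-6/(-1*1/18 - 17)) = -(-3)/(2*(-1/18 - 17)) = -(-3)/(2*(-307/18)) = -(-3)*(-18)/(2*307) = -1/4*108/307 = -27/307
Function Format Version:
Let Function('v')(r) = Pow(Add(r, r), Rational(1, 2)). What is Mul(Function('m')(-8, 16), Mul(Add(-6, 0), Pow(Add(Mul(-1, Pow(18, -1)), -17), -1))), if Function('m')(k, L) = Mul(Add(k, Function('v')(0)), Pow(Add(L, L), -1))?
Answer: Rational(-27, 307) ≈ -0.087948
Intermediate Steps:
Function('v')(r) = Mul(Pow(2, Rational(1, 2)), Pow(r, Rational(1, 2))) (Function('v')(r) = Pow(Mul(2, r), Rational(1, 2)) = Mul(Pow(2, Rational(1, 2)), Pow(r, Rational(1, 2))))
Function('m')(k, L) = Mul(Rational(1, 2), k, Pow(L, -1)) (Function('m')(k, L) = Mul(Add(k, Mul(Pow(2, Rational(1, 2)), Pow(0, Rational(1, 2)))), Pow(Add(L, L), -1)) = Mul(Add(k, Mul(Pow(2, Rational(1, 2)), 0)), Pow(Mul(2, L), -1)) = Mul(Add(k, 0), Mul(Rational(1, 2), Pow(L, -1))) = Mul(k, Mul(Rational(1, 2), Pow(L, -1))) = Mul(Rational(1, 2), k, Pow(L, -1)))
Mul(Function('m')(-8, 16), Mul(Add(-6, 0), Pow(Add(Mul(-1, Pow(18, -1)), -17), -1))) = Mul(Mul(Rational(1, 2), -8, Pow(16, -1)), Mul(Add(-6, 0), Pow(Add(Mul(-1, Pow(18, -1)), -17), -1))) = Mul(Mul(Rational(1, 2), -8, Rational(1, 16)), Mul(-6, Pow(Add(Mul(-1, Rational(1, 18)), -17), -1))) = Mul(Rational(-1, 4), Mul(-6, Pow(Add(Rational(-1, 18), -17), -1))) = Mul(Rational(-1, 4), Mul(-6, Pow(Rational(-307, 18), -1))) = Mul(Rational(-1, 4), Mul(-6, Rational(-18, 307))) = Mul(Rational(-1, 4), Rational(108, 307)) = Rational(-27, 307)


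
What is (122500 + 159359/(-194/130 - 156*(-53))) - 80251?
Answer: 22711717762/537323 ≈ 42268.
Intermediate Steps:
(122500 + 159359/(-194/130 - 156*(-53))) - 80251 = (122500 + 159359/(-194*1/130 + 8268)) - 80251 = (122500 + 159359/(-97/65 + 8268)) - 80251 = (122500 + 159359/(537323/65)) - 80251 = (122500 + 159359*(65/537323)) - 80251 = (122500 + 10358335/537323) - 80251 = 65832425835/537323 - 80251 = 22711717762/537323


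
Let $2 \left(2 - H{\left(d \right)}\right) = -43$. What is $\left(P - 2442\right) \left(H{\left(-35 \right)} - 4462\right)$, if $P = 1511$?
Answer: $\frac{8264487}{2} \approx 4.1322 \cdot 10^{6}$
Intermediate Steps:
$H{\left(d \right)} = \frac{47}{2}$ ($H{\left(d \right)} = 2 - - \frac{43}{2} = 2 + \frac{43}{2} = \frac{47}{2}$)
$\left(P - 2442\right) \left(H{\left(-35 \right)} - 4462\right) = \left(1511 - 2442\right) \left(\frac{47}{2} - 4462\right) = \left(-931\right) \left(- \frac{8877}{2}\right) = \frac{8264487}{2}$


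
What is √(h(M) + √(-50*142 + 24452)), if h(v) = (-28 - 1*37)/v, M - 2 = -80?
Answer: √(30 + 216*√482)/6 ≈ 11.513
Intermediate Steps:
M = -78 (M = 2 - 80 = -78)
h(v) = -65/v (h(v) = (-28 - 37)/v = -65/v)
√(h(M) + √(-50*142 + 24452)) = √(-65/(-78) + √(-50*142 + 24452)) = √(-65*(-1/78) + √(-7100 + 24452)) = √(⅚ + √17352) = √(⅚ + 6*√482)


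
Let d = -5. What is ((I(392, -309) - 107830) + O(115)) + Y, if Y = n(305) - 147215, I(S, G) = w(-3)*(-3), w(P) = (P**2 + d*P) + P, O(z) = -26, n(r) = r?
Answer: -254829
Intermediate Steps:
w(P) = P**2 - 4*P (w(P) = (P**2 - 5*P) + P = P**2 - 4*P)
I(S, G) = -63 (I(S, G) = -3*(-4 - 3)*(-3) = -3*(-7)*(-3) = 21*(-3) = -63)
Y = -146910 (Y = 305 - 147215 = -146910)
((I(392, -309) - 107830) + O(115)) + Y = ((-63 - 107830) - 26) - 146910 = (-107893 - 26) - 146910 = -107919 - 146910 = -254829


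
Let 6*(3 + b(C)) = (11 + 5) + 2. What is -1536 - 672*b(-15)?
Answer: -1536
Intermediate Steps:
b(C) = 0 (b(C) = -3 + ((11 + 5) + 2)/6 = -3 + (16 + 2)/6 = -3 + (⅙)*18 = -3 + 3 = 0)
-1536 - 672*b(-15) = -1536 - 672*0 = -1536 + 0 = -1536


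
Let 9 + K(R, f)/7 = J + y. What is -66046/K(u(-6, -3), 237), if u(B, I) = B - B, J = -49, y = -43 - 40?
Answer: 66046/987 ≈ 66.916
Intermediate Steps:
y = -83
u(B, I) = 0
K(R, f) = -987 (K(R, f) = -63 + 7*(-49 - 83) = -63 + 7*(-132) = -63 - 924 = -987)
-66046/K(u(-6, -3), 237) = -66046/(-987) = -66046*(-1/987) = 66046/987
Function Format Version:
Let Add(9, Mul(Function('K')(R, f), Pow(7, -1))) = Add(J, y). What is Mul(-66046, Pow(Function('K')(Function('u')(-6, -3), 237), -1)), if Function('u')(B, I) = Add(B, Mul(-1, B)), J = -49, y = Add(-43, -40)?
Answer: Rational(66046, 987) ≈ 66.916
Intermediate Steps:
y = -83
Function('u')(B, I) = 0
Function('K')(R, f) = -987 (Function('K')(R, f) = Add(-63, Mul(7, Add(-49, -83))) = Add(-63, Mul(7, -132)) = Add(-63, -924) = -987)
Mul(-66046, Pow(Function('K')(Function('u')(-6, -3), 237), -1)) = Mul(-66046, Pow(-987, -1)) = Mul(-66046, Rational(-1, 987)) = Rational(66046, 987)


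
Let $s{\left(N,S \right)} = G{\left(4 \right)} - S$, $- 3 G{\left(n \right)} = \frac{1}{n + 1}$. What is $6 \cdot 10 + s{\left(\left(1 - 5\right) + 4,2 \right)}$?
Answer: $\frac{869}{15} \approx 57.933$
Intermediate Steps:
$G{\left(n \right)} = - \frac{1}{3 \left(1 + n\right)}$ ($G{\left(n \right)} = - \frac{1}{3 \left(n + 1\right)} = - \frac{1}{3 \left(1 + n\right)}$)
$s{\left(N,S \right)} = - \frac{1}{15} - S$ ($s{\left(N,S \right)} = - \frac{1}{3 + 3 \cdot 4} - S = - \frac{1}{3 + 12} - S = - \frac{1}{15} - S$)
$6 \cdot 10 + s{\left(\left(1 - 5\right) + 4,2 \right)} = 6 \cdot 10 - \frac{31}{15} = 60 - \frac{31}{15} = \frac{869}{15}$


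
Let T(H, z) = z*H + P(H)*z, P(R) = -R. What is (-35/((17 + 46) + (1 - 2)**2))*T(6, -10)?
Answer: 0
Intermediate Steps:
T(H, z) = 0 (T(H, z) = z*H + (-H)*z = H*z - H*z = 0)
(-35/((17 + 46) + (1 - 2)**2))*T(6, -10) = -35/((17 + 46) + (1 - 2)**2)*0 = -35/(63 + (-1)**2)*0 = -35/(63 + 1)*0 = -35/64*0 = 0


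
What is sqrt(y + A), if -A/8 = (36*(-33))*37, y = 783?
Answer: 9*sqrt(4351) ≈ 593.66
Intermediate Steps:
A = 351648 (A = -8*36*(-33)*37 = -(-9504)*37 = -8*(-43956) = 351648)
sqrt(y + A) = sqrt(783 + 351648) = sqrt(352431) = 9*sqrt(4351)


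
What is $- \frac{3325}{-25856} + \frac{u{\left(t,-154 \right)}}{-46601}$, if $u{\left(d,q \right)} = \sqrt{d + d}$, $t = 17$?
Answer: $\frac{3325}{25856} - \frac{\sqrt{34}}{46601} \approx 0.12847$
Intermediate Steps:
$u{\left(d,q \right)} = \sqrt{2} \sqrt{d}$ ($u{\left(d,q \right)} = \sqrt{2 d} = \sqrt{2} \sqrt{d}$)
$- \frac{3325}{-25856} + \frac{u{\left(t,-154 \right)}}{-46601} = - \frac{3325}{-25856} + \frac{\sqrt{2} \sqrt{17}}{-46601} = \left(-3325\right) \left(- \frac{1}{25856}\right) + \sqrt{34} \left(- \frac{1}{46601}\right) = \frac{3325}{25856} - \frac{\sqrt{34}}{46601}$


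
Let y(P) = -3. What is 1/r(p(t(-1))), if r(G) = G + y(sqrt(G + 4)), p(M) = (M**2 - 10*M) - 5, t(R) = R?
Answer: 1/3 ≈ 0.33333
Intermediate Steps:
p(M) = -5 + M**2 - 10*M
r(G) = -3 + G (r(G) = G - 3 = -3 + G)
1/r(p(t(-1))) = 1/(-3 + (-5 + (-1)**2 - 10*(-1))) = 1/(-3 + (-5 + 1 + 10)) = 1/(-3 + 6) = 1/3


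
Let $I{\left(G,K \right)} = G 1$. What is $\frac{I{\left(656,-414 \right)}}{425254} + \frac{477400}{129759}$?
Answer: $\frac{14507241536}{3941466699} \approx 3.6807$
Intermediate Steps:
$I{\left(G,K \right)} = G$
$\frac{I{\left(656,-414 \right)}}{425254} + \frac{477400}{129759} = \frac{656}{425254} + \frac{477400}{129759} = 656 \cdot \frac{1}{425254} + 477400 \cdot \frac{1}{129759} = \frac{328}{212627} + \frac{68200}{18537} = \frac{14507241536}{3941466699}$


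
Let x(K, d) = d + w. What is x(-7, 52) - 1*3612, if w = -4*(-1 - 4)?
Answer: -3540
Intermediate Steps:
w = 20 (w = -4*(-5) = 20)
x(K, d) = 20 + d (x(K, d) = d + 20 = 20 + d)
x(-7, 52) - 1*3612 = (20 + 52) - 1*3612 = 72 - 3612 = -3540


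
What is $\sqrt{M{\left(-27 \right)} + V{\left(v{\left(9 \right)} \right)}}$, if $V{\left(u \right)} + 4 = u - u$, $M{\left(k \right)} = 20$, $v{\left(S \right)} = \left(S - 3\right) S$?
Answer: $4$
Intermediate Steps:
$v{\left(S \right)} = S \left(-3 + S\right)$ ($v{\left(S \right)} = \left(-3 + S\right) S = S \left(-3 + S\right)$)
$V{\left(u \right)} = -4$ ($V{\left(u \right)} = -4 + \left(u - u\right) = -4 + 0 = -4$)
$\sqrt{M{\left(-27 \right)} + V{\left(v{\left(9 \right)} \right)}} = \sqrt{20 - 4} = \sqrt{16} = 4$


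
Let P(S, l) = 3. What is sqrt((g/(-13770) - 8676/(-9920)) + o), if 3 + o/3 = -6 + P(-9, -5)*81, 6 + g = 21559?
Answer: sqrt(6310676093515)/94860 ≈ 26.482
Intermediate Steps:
g = 21553 (g = -6 + 21559 = 21553)
o = 702 (o = -9 + 3*(-6 + 3*81) = -9 + 3*(-6 + 243) = -9 + 3*237 = -9 + 711 = 702)
sqrt((g/(-13770) - 8676/(-9920)) + o) = sqrt((21553/(-13770) - 8676/(-9920)) + 702) = sqrt((21553*(-1/13770) - 8676*(-1/9920)) + 702) = sqrt((-21553/13770 + 2169/2480) + 702) = sqrt(-2358431/3414960 + 702) = sqrt(2394943489/3414960) = sqrt(6310676093515)/94860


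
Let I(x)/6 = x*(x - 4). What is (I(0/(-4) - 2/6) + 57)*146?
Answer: 28762/3 ≈ 9587.3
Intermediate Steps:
I(x) = 6*x*(-4 + x) (I(x) = 6*(x*(x - 4)) = 6*(x*(-4 + x)) = 6*x*(-4 + x))
(I(0/(-4) - 2/6) + 57)*146 = (6*(0/(-4) - 2/6)*(-4 + (0/(-4) - 2/6)) + 57)*146 = (6*(0*(-¼) - 2*⅙)*(-4 + (0*(-¼) - 2*⅙)) + 57)*146 = (6*(0 - ⅓)*(-4 + (0 - ⅓)) + 57)*146 = (6*(-⅓)*(-4 - ⅓) + 57)*146 = (6*(-⅓)*(-13/3) + 57)*146 = (26/3 + 57)*146 = (197/3)*146 = 28762/3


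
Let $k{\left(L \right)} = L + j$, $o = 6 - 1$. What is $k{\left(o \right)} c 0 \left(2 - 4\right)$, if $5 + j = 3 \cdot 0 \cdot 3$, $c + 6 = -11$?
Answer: $0$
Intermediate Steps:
$c = -17$ ($c = -6 - 11 = -17$)
$o = 5$
$j = -5$ ($j = -5 + 3 \cdot 0 \cdot 3 = -5 + 0 \cdot 3 = -5 + 0 = -5$)
$k{\left(L \right)} = -5 + L$ ($k{\left(L \right)} = L - 5 = -5 + L$)
$k{\left(o \right)} c 0 \left(2 - 4\right) = \left(-5 + 5\right) \left(-17\right) 0 \left(2 - 4\right) = 0 \left(-17\right) 0 \left(-2\right) = 0 \cdot 0 = 0$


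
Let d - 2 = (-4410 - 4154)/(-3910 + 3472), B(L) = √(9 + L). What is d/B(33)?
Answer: 2360*√42/4599 ≈ 3.3256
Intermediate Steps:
d = 4720/219 (d = 2 + (-4410 - 4154)/(-3910 + 3472) = 2 - 8564/(-438) = 2 - 8564*(-1/438) = 2 + 4282/219 = 4720/219 ≈ 21.553)
d/B(33) = 4720/(219*(√(9 + 33))) = 4720/(219*(√42)) = 4720*(√42/42)/219 = 2360*√42/4599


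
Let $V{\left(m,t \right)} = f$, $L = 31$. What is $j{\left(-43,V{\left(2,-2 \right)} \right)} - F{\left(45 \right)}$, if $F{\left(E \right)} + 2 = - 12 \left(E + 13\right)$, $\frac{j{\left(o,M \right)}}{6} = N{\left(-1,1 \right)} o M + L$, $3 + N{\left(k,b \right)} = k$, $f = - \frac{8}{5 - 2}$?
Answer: $-1868$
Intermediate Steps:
$f = - \frac{8}{3}$ ($f = - \frac{8}{5 - 2} = - \frac{8}{3} \approx -2.6667$)
$N{\left(k,b \right)} = -3 + k$
$V{\left(m,t \right)} = - \frac{8}{3}$
$j{\left(o,M \right)} = 186 - 24 M o$ ($j{\left(o,M \right)} = 6 \left(\left(-3 - 1\right) o M + 31\right) = 6 \left(- 4 o M + 31\right) = 6 \left(- 4 M o + 31\right) = 6 \left(31 - 4 M o\right) = 186 - 24 M o$)
$F{\left(E \right)} = -158 - 12 E$ ($F{\left(E \right)} = -2 - 12 \left(E + 13\right) = -2 - 12 \left(13 + E\right) = -2 - \left(156 + 12 E\right) = -158 - 12 E$)
$j{\left(-43,V{\left(2,-2 \right)} \right)} - F{\left(45 \right)} = \left(186 - \left(-64\right) \left(-43\right)\right) - \left(-158 - 540\right) = \left(186 - 2752\right) - \left(-158 - 540\right) = -2566 - -698 = -2566 + 698 = -1868$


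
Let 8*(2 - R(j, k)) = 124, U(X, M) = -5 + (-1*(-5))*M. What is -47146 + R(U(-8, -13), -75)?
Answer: -94319/2 ≈ -47160.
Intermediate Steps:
U(X, M) = -5 + 5*M
R(j, k) = -27/2 (R(j, k) = 2 - ⅛*124 = 2 - 31/2 = -27/2)
-47146 + R(U(-8, -13), -75) = -47146 - 27/2 = -94319/2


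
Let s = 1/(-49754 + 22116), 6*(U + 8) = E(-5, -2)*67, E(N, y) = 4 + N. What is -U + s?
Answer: 794591/41457 ≈ 19.167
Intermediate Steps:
U = -115/6 (U = -8 + ((4 - 5)*67)/6 = -8 + (-1*67)/6 = -8 + (⅙)*(-67) = -8 - 67/6 = -115/6 ≈ -19.167)
s = -1/27638 (s = 1/(-27638) = -1/27638 ≈ -3.6182e-5)
-U + s = -1*(-115/6) - 1/27638 = 115/6 - 1/27638 = 794591/41457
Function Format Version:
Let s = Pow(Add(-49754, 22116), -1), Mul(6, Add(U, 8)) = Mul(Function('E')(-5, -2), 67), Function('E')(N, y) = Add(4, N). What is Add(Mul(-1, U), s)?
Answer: Rational(794591, 41457) ≈ 19.167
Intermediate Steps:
U = Rational(-115, 6) (U = Add(-8, Mul(Rational(1, 6), Mul(Add(4, -5), 67))) = Add(-8, Mul(Rational(1, 6), Mul(-1, 67))) = Add(-8, Mul(Rational(1, 6), -67)) = Add(-8, Rational(-67, 6)) = Rational(-115, 6) ≈ -19.167)
s = Rational(-1, 27638) (s = Pow(-27638, -1) = Rational(-1, 27638) ≈ -3.6182e-5)
Add(Mul(-1, U), s) = Add(Mul(-1, Rational(-115, 6)), Rational(-1, 27638)) = Add(Rational(115, 6), Rational(-1, 27638)) = Rational(794591, 41457)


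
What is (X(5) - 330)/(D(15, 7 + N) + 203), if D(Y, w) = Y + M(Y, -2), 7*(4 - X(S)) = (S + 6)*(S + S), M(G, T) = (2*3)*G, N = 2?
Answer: -598/539 ≈ -1.1095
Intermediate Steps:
M(G, T) = 6*G
X(S) = 4 - 2*S*(6 + S)/7 (X(S) = 4 - (S + 6)*(S + S)/7 = 4 - (6 + S)*2*S/7 = 4 - 2*S*(6 + S)/7)
D(Y, w) = 7*Y (D(Y, w) = Y + 6*Y = 7*Y)
(X(5) - 330)/(D(15, 7 + N) + 203) = ((4 - 12/7*5 - 2/7*5**2) - 330)/(7*15 + 203) = ((4 - 60/7 - 2/7*25) - 330)/(105 + 203) = ((4 - 60/7 - 50/7) - 330)/308 = (-82/7 - 330)*(1/308) = -2392/7*1/308 = -598/539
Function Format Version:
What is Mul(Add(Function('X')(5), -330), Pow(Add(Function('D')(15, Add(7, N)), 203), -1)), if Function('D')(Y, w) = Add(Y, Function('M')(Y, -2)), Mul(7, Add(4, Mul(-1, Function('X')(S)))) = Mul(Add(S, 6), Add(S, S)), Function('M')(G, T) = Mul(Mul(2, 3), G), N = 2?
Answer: Rational(-598, 539) ≈ -1.1095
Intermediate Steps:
Function('M')(G, T) = Mul(6, G)
Function('X')(S) = Add(4, Mul(Rational(-2, 7), S, Add(6, S))) (Function('X')(S) = Add(4, Mul(Rational(-1, 7), Mul(Add(S, 6), Add(S, S)))) = Add(4, Mul(Rational(-1, 7), Mul(Add(6, S), Mul(2, S)))) = Add(4, Mul(Rational(-1, 7), Mul(2, S, Add(6, S)))) = Add(4, Mul(Rational(-2, 7), S, Add(6, S))))
Function('D')(Y, w) = Mul(7, Y) (Function('D')(Y, w) = Add(Y, Mul(6, Y)) = Mul(7, Y))
Mul(Add(Function('X')(5), -330), Pow(Add(Function('D')(15, Add(7, N)), 203), -1)) = Mul(Add(Add(4, Mul(Rational(-12, 7), 5), Mul(Rational(-2, 7), Pow(5, 2))), -330), Pow(Add(Mul(7, 15), 203), -1)) = Mul(Add(Add(4, Rational(-60, 7), Mul(Rational(-2, 7), 25)), -330), Pow(Add(105, 203), -1)) = Mul(Add(Add(4, Rational(-60, 7), Rational(-50, 7)), -330), Pow(308, -1)) = Mul(Add(Rational(-82, 7), -330), Rational(1, 308)) = Mul(Rational(-2392, 7), Rational(1, 308)) = Rational(-598, 539)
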